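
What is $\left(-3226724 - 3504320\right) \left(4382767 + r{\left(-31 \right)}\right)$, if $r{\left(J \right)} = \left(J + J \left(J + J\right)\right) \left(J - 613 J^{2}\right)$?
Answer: $7469107800758548$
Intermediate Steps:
$r{\left(J \right)} = \left(J - 613 J^{2}\right) \left(J + 2 J^{2}\right)$ ($r{\left(J \right)} = \left(J + J 2 J\right) \left(J - 613 J^{2}\right) = \left(J + 2 J^{2}\right) \left(J - 613 J^{2}\right) = \left(J - 613 J^{2}\right) \left(J + 2 J^{2}\right)$)
$\left(-3226724 - 3504320\right) \left(4382767 + r{\left(-31 \right)}\right) = \left(-3226724 - 3504320\right) \left(4382767 + \left(-31\right)^{2} \left(1 - 1226 \left(-31\right)^{2} - -18941\right)\right) = - 6731044 \left(4382767 + 961 \left(1 - 1178186 + 18941\right)\right) = - 6731044 \left(4382767 + 961 \left(-1159244\right)\right) = - 6731044 \left(4382767 - 1114033484\right) = \left(-6731044\right) \left(-1109650717\right) = 7469107800758548$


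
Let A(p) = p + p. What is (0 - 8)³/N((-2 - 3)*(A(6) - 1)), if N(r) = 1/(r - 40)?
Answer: 48640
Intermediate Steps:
A(p) = 2*p
N(r) = 1/(-40 + r)
(0 - 8)³/N((-2 - 3)*(A(6) - 1)) = (0 - 8)³/(1/(-40 + (-2 - 3)*(2*6 - 1))) = (-8)³/(1/(-40 - 5*(12 - 1))) = -512/(1/(-40 - 5*11)) = -512/(1/(-40 - 55)) = -512/(1/(-95)) = -512/(-1/95) = -512*(-95) = 48640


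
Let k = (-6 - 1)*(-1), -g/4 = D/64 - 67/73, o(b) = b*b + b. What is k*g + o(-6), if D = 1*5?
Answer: 62501/1168 ≈ 53.511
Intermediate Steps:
D = 5
o(b) = b + b**2 (o(b) = b**2 + b = b + b**2)
g = 3923/1168 (g = -4*(5/64 - 67/73) = -4*(-3923/4672) = 3923/1168 ≈ 3.3587)
k = 7 (k = -7*(-1) = 7)
k*g + o(-6) = 7*(3923/1168) - 6*(1 - 6) = 27461/1168 - 6*(-5) = 27461/1168 + 30 = 62501/1168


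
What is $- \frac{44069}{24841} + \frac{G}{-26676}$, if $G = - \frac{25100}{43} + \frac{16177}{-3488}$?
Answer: $- \frac{174126807832045}{99388174863744} \approx -1.752$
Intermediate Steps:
$G = - \frac{88244411}{149984}$ ($G = \left(-25100\right) \frac{1}{43} + 16177 \left(- \frac{1}{3488}\right) = - \frac{25100}{43} - \frac{16177}{3488} = - \frac{88244411}{149984} \approx -588.36$)
$- \frac{44069}{24841} + \frac{G}{-26676} = - \frac{44069}{24841} - \frac{88244411}{149984 \left(-26676\right)} = \left(-44069\right) \frac{1}{24841} - - \frac{88244411}{4000973184} = - \frac{44069}{24841} + \frac{88244411}{4000973184} = - \frac{174126807832045}{99388174863744}$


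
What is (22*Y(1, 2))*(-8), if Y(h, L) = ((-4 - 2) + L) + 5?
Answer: -176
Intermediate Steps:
Y(h, L) = -1 + L (Y(h, L) = (-6 + L) + 5 = -1 + L)
(22*Y(1, 2))*(-8) = (22*(-1 + 2))*(-8) = (22*1)*(-8) = 22*(-8) = -176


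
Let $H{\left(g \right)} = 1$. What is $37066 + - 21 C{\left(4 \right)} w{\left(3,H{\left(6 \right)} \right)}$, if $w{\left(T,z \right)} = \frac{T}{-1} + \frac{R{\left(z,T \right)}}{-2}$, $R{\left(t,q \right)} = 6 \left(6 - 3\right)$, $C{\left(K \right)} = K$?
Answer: $38074$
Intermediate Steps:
$R{\left(t,q \right)} = 18$ ($R{\left(t,q \right)} = 6 \left(6 - 3\right) = 6 \cdot 3 = 18$)
$w{\left(T,z \right)} = -9 - T$ ($w{\left(T,z \right)} = \frac{T}{-1} + \frac{18}{-2} = T \left(-1\right) + 18 \left(- \frac{1}{2}\right) = - T - 9 = -9 - T$)
$37066 + - 21 C{\left(4 \right)} w{\left(3,H{\left(6 \right)} \right)} = 37066 + \left(-21\right) 4 \left(-9 - 3\right) = 37066 - 84 \left(-9 - 3\right) = 37066 - -1008 = 37066 + 1008 = 38074$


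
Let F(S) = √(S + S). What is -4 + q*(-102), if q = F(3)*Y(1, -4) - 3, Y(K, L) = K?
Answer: 302 - 102*√6 ≈ 52.152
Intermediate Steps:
F(S) = √2*√S (F(S) = √(2*S) = √2*√S)
q = -3 + √6 (q = (√2*√3)*1 - 3 = √6*1 - 3 = √6 - 3 = -3 + √6 ≈ -0.55051)
-4 + q*(-102) = -4 + (-3 + √6)*(-102) = -4 + (306 - 102*√6) = 302 - 102*√6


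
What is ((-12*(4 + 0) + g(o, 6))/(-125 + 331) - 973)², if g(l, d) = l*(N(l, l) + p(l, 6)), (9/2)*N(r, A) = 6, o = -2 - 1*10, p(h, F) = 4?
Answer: 10055075625/10609 ≈ 9.4779e+5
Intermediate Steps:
o = -12 (o = -2 - 10 = -12)
N(r, A) = 4/3 (N(r, A) = (2/9)*6 = 4/3)
g(l, d) = 16*l/3 (g(l, d) = l*(4/3 + 4) = l*(16/3) = 16*l/3)
((-12*(4 + 0) + g(o, 6))/(-125 + 331) - 973)² = ((-12*(4 + 0) + (16/3)*(-12))/(-125 + 331) - 973)² = ((-12*4 - 64)/206 - 973)² = ((-48 - 64)*(1/206) - 973)² = (-112*1/206 - 973)² = (-56/103 - 973)² = (-100275/103)² = 10055075625/10609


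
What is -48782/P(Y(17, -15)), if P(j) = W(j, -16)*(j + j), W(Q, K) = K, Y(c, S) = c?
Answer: 24391/272 ≈ 89.673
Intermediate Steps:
P(j) = -32*j (P(j) = -16*(j + j) = -32*j)
-48782/P(Y(17, -15)) = -48782/((-32*17)) = -48782/(-544) = -48782*(-1/544) = 24391/272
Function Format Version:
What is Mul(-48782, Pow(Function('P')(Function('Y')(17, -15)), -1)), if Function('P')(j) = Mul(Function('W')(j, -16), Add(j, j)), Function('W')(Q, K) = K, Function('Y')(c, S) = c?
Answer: Rational(24391, 272) ≈ 89.673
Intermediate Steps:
Function('P')(j) = Mul(-32, j) (Function('P')(j) = Mul(-16, Add(j, j)) = Mul(-16, Mul(2, j)) = Mul(-32, j))
Mul(-48782, Pow(Function('P')(Function('Y')(17, -15)), -1)) = Mul(-48782, Pow(Mul(-32, 17), -1)) = Mul(-48782, Pow(-544, -1)) = Mul(-48782, Rational(-1, 544)) = Rational(24391, 272)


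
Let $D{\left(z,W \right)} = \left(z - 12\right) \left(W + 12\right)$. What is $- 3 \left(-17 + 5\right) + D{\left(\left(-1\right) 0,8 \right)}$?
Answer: $-204$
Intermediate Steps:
$D{\left(z,W \right)} = \left(-12 + z\right) \left(12 + W\right)$
$- 3 \left(-17 + 5\right) + D{\left(\left(-1\right) 0,8 \right)} = - 3 \left(-17 + 5\right) + \left(-144 - 96 + 12 \left(\left(-1\right) 0\right) + 8 \left(\left(-1\right) 0\right)\right) = \left(-3\right) \left(-12\right) + \left(-144 - 96 + 12 \cdot 0 + 8 \cdot 0\right) = 36 + \left(-144 - 96 + 0 + 0\right) = 36 - 240 = -204$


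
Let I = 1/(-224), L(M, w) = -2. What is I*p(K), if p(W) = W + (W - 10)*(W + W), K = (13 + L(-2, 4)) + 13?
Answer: -87/28 ≈ -3.1071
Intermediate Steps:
K = 24 (K = (13 - 2) + 13 = 11 + 13 = 24)
p(W) = W + 2*W*(-10 + W) (p(W) = W + (-10 + W)*(2*W) = W + 2*W*(-10 + W))
I = -1/224 ≈ -0.0044643
I*p(K) = -3*(-19 + 2*24)/28 = -3*(-19 + 48)/28 = -3*29/28 = -1/224*696 = -87/28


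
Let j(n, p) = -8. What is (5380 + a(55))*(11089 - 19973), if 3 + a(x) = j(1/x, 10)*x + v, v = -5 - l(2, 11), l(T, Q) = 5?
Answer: -43771468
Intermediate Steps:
v = -10 (v = -5 - 1*5 = -5 - 5 = -10)
a(x) = -13 - 8*x (a(x) = -3 + (-8*x - 10) = -3 + (-10 - 8*x) = -13 - 8*x)
(5380 + a(55))*(11089 - 19973) = (5380 + (-13 - 8*55))*(11089 - 19973) = (5380 + (-13 - 440))*(-8884) = (5380 - 453)*(-8884) = 4927*(-8884) = -43771468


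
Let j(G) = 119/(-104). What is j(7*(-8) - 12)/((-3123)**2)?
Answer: -119/1014325416 ≈ -1.1732e-7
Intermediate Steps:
j(G) = -119/104 (j(G) = 119*(-1/104) = -119/104)
j(7*(-8) - 12)/((-3123)**2) = -119/(104*((-3123)**2)) = -119/104/9753129 = -119/104*1/9753129 = -119/1014325416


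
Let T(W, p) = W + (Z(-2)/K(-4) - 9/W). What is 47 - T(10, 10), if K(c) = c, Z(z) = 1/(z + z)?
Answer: 3027/80 ≈ 37.838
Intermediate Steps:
Z(z) = 1/(2*z)
T(W, p) = 1/16 + W - 9/W (T(W, p) = W + (((½)/(-2))/(-4) - 9/W) = W + (((½)*(-½))*(-¼) - 9/W) = W + (-¼*(-¼) - 9/W) = W + (1/16 - 9/W) = 1/16 + W - 9/W)
47 - T(10, 10) = 47 - (1/16 + 10 - 9/10) = 47 - 1*733/80 = 47 - 733/80 = 3027/80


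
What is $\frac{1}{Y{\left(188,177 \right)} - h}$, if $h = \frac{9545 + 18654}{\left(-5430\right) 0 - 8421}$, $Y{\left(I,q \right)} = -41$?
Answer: $- \frac{8421}{317062} \approx -0.026559$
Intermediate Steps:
$h = - \frac{28199}{8421}$ ($h = \frac{28199}{0 - 8421} = \frac{28199}{-8421} = 28199 \left(- \frac{1}{8421}\right) = - \frac{28199}{8421} \approx -3.3487$)
$\frac{1}{Y{\left(188,177 \right)} - h} = \frac{1}{-41 - - \frac{28199}{8421}} = \frac{1}{-41 + \frac{28199}{8421}} = \frac{1}{- \frac{317062}{8421}} = - \frac{8421}{317062}$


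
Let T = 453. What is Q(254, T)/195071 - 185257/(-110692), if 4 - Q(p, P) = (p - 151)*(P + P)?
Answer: 25809154959/21592799132 ≈ 1.1953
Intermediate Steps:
Q(p, P) = 4 - 2*P*(-151 + p) (Q(p, P) = 4 - (p - 151)*(P + P) = 4 - (-151 + p)*2*P = 4 - 2*P*(-151 + p))
Q(254, T)/195071 - 185257/(-110692) = (4 + 302*453 - 2*453*254)/195071 - 185257/(-110692) = (4 + 136806 - 230124)*(1/195071) - 185257*(-1/110692) = -93314*1/195071 + 185257/110692 = -93314/195071 + 185257/110692 = 25809154959/21592799132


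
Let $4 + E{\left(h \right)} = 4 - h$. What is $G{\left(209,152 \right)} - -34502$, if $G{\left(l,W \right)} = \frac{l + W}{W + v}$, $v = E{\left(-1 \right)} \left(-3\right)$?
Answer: $\frac{5141159}{149} \approx 34504.0$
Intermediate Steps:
$E{\left(h \right)} = - h$ ($E{\left(h \right)} = -4 - \left(-4 + h\right) = - h$)
$v = -3$ ($v = \left(-1\right) \left(-1\right) \left(-3\right) = 1 \left(-3\right) = -3$)
$G{\left(l,W \right)} = \frac{W + l}{-3 + W}$ ($G{\left(l,W \right)} = \frac{l + W}{W - 3} = \frac{W + l}{-3 + W}$)
$G{\left(209,152 \right)} - -34502 = \frac{152 + 209}{-3 + 152} - -34502 = \frac{1}{149} \cdot 361 + 34502 = \frac{361}{149} + 34502 = \frac{5141159}{149}$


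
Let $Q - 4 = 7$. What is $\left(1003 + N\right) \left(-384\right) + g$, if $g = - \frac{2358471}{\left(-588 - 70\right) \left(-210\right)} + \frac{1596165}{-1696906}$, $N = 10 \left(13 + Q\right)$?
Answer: $- \frac{18653935108301231}{39079745180} \approx -4.7733 \cdot 10^{5}$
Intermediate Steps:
$Q = 11$ ($Q = 4 + 7 = 11$)
$N = 240$ ($N = 10 \left(13 + 11\right) = 10 \cdot 24 = 240$)
$g = - \frac{703776945071}{39079745180}$ ($g = - \frac{2358471}{\left(-658\right) \left(-210\right)} + 1596165 \left(- \frac{1}{1696906}\right) = - \frac{2358471}{138180} - \frac{1596165}{1696906} = \left(-2358471\right) \frac{1}{138180} - \frac{1596165}{1696906} = - \frac{786157}{46060} - \frac{1596165}{1696906} = - \frac{703776945071}{39079745180} \approx -18.009$)
$\left(1003 + N\right) \left(-384\right) + g = \left(1003 + 240\right) \left(-384\right) - \frac{703776945071}{39079745180} = 1243 \left(-384\right) - \frac{703776945071}{39079745180} = -477312 - \frac{703776945071}{39079745180} = - \frac{18653935108301231}{39079745180}$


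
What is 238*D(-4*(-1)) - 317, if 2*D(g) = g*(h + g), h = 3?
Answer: 3015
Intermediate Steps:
D(g) = g*(3 + g)/2 (D(g) = (g*(3 + g))/2 = g*(3 + g)/2)
238*D(-4*(-1)) - 317 = 238*((-4*(-1))*(3 - 4*(-1))/2) - 317 = 238*((½)*4*(3 + 4)) - 317 = 238*((½)*4*7) - 317 = 238*14 - 317 = 3332 - 317 = 3015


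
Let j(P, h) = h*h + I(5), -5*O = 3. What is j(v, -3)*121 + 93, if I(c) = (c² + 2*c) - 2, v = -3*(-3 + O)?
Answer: 5175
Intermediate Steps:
O = -⅗ (O = -⅕*3 = -⅗ ≈ -0.60000)
v = 54/5 (v = -3*(-3 - ⅗) = -3*(-18/5) = 54/5 ≈ 10.800)
I(c) = -2 + c² + 2*c
j(P, h) = 33 + h² (j(P, h) = h*h + (-2 + 5² + 2*5) = h² + (-2 + 25 + 10) = h² + 33 = 33 + h²)
j(v, -3)*121 + 93 = (33 + (-3)²)*121 + 93 = (33 + 9)*121 + 93 = 42*121 + 93 = 5082 + 93 = 5175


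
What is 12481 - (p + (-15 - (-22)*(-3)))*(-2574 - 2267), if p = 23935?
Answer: 115489695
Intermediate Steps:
12481 - (p + (-15 - (-22)*(-3)))*(-2574 - 2267) = 12481 - (23935 + (-15 - (-22)*(-3)))*(-2574 - 2267) = 12481 - (23935 + (-15 - 11*6))*(-4841) = 12481 - (23935 + (-15 - 66))*(-4841) = 12481 - (23935 - 81)*(-4841) = 12481 - 23854*(-4841) = 12481 - 1*(-115477214) = 12481 + 115477214 = 115489695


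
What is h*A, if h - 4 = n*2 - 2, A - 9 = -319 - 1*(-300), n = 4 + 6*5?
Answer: -700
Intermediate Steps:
n = 34 (n = 4 + 30 = 34)
A = -10 (A = 9 + (-319 - 1*(-300)) = 9 + (-319 + 300) = 9 - 19 = -10)
h = 70 (h = 4 + (34*2 - 2) = 4 + (68 - 2) = 4 + 66 = 70)
h*A = 70*(-10) = -700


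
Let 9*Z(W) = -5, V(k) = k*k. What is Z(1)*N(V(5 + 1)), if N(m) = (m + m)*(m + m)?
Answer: -2880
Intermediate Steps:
V(k) = k²
Z(W) = -5/9 (Z(W) = (⅑)*(-5) = -5/9)
N(m) = 4*m² (N(m) = (2*m)*(2*m) = 4*m²)
Z(1)*N(V(5 + 1)) = -20*((5 + 1)²)²/9 = -20*(6²)²/9 = -20*36²/9 = -20*1296/9 = -5/9*5184 = -2880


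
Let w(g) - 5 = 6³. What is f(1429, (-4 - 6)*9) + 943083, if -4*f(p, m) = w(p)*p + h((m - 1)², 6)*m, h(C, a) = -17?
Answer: 3454993/4 ≈ 8.6375e+5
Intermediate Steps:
w(g) = 221 (w(g) = 5 + 6³ = 5 + 216 = 221)
f(p, m) = -221*p/4 + 17*m/4 (f(p, m) = -(221*p - 17*m)/4 = -(-17*m + 221*p)/4 = -221*p/4 + 17*m/4)
f(1429, (-4 - 6)*9) + 943083 = (-221/4*1429 + 17*((-4 - 6)*9)/4) + 943083 = (-315809/4 + 17*(-10*9)/4) + 943083 = (-315809/4 + (17/4)*(-90)) + 943083 = (-315809/4 - 765/2) + 943083 = -317339/4 + 943083 = 3454993/4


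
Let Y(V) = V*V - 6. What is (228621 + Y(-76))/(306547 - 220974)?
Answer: 234391/85573 ≈ 2.7391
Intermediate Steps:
Y(V) = -6 + V**2 (Y(V) = V**2 - 6 = -6 + V**2)
(228621 + Y(-76))/(306547 - 220974) = (228621 + (-6 + (-76)**2))/(306547 - 220974) = (228621 + (-6 + 5776))/85573 = (228621 + 5770)*(1/85573) = 234391*(1/85573) = 234391/85573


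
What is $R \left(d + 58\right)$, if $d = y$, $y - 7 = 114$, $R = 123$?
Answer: $22017$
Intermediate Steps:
$y = 121$ ($y = 7 + 114 = 121$)
$d = 121$
$R \left(d + 58\right) = 123 \left(121 + 58\right) = 123 \cdot 179 = 22017$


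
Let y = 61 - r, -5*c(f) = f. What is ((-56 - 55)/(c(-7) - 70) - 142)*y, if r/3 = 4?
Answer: -48151/7 ≈ -6878.7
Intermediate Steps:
r = 12 (r = 3*4 = 12)
c(f) = -f/5
y = 49 (y = 61 - 1*12 = 61 - 12 = 49)
((-56 - 55)/(c(-7) - 70) - 142)*y = ((-56 - 55)/(-⅕*(-7) - 70) - 142)*49 = (-111/(7/5 - 70) - 142)*49 = (-111/(-343/5) - 142)*49 = (-111*(-5/343) - 142)*49 = (555/343 - 142)*49 = -48151/343*49 = -48151/7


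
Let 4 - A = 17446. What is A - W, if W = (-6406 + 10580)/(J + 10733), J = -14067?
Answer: -29073727/1667 ≈ -17441.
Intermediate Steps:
A = -17442 (A = 4 - 1*17446 = 4 - 17446 = -17442)
W = -2087/1667 (W = (-6406 + 10580)/(-14067 + 10733) = 4174/(-3334) = 4174*(-1/3334) = -2087/1667 ≈ -1.2519)
A - W = -17442 - 1*(-2087/1667) = -17442 + 2087/1667 = -29073727/1667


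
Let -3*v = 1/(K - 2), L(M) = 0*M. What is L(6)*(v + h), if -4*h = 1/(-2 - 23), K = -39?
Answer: 0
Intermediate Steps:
L(M) = 0
v = 1/123 (v = -1/(3*(-39 - 2)) = -⅓/(-41) = -⅓*(-1/41) = 1/123 ≈ 0.0081301)
h = 1/100 (h = -1/(4*(-2 - 23)) = -¼/(-25) = -¼*(-1/25) = 1/100 ≈ 0.010000)
L(6)*(v + h) = 0*(1/123 + 1/100) = 0*(223/12300) = 0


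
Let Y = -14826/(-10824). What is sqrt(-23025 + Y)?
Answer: I*sqrt(18732117679)/902 ≈ 151.74*I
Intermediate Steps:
Y = 2471/1804 (Y = -14826*(-1/10824) = 2471/1804 ≈ 1.3697)
sqrt(-23025 + Y) = sqrt(-23025 + 2471/1804) = sqrt(-41534629/1804) = I*sqrt(18732117679)/902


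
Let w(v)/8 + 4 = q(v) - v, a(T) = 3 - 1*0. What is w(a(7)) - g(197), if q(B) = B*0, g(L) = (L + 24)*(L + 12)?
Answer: -46245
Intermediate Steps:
g(L) = (12 + L)*(24 + L) (g(L) = (24 + L)*(12 + L) = (12 + L)*(24 + L))
a(T) = 3 (a(T) = 3 + 0 = 3)
q(B) = 0
w(v) = -32 - 8*v (w(v) = -32 + 8*(0 - v) = -32 + 8*(-v) = -32 - 8*v)
w(a(7)) - g(197) = (-32 - 8*3) - (288 + 197**2 + 36*197) = (-32 - 24) - (288 + 38809 + 7092) = -56 - 1*46189 = -56 - 46189 = -46245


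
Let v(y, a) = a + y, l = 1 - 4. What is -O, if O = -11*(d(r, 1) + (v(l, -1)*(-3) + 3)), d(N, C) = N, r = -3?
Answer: 132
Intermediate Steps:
l = -3
O = -132 (O = -11*(-3 + ((-1 - 3)*(-3) + 3)) = -11*(-3 + (-4*(-3) + 3)) = -11*(-3 + (12 + 3)) = -11*(-3 + 15) = -11*12 = -132)
-O = -1*(-132) = 132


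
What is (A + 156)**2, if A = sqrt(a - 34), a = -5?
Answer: (156 + I*sqrt(39))**2 ≈ 24297.0 + 1948.4*I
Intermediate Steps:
A = I*sqrt(39) (A = sqrt(-5 - 34) = sqrt(-39) = I*sqrt(39) ≈ 6.245*I)
(A + 156)**2 = (I*sqrt(39) + 156)**2 = (156 + I*sqrt(39))**2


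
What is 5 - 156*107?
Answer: -16687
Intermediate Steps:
5 - 156*107 = 5 - 16692 = -16687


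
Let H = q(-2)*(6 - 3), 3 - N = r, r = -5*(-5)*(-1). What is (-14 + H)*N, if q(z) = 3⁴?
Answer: 6412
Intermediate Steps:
q(z) = 81
r = -25 (r = 25*(-1) = -25)
N = 28 (N = 3 - 1*(-25) = 3 + 25 = 28)
H = 243 (H = 81*(6 - 3) = 81*3 = 243)
(-14 + H)*N = (-14 + 243)*28 = 229*28 = 6412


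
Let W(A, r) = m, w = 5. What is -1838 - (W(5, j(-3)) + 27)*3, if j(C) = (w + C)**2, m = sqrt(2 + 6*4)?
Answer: -1919 - 3*sqrt(26) ≈ -1934.3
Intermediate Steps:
m = sqrt(26) (m = sqrt(2 + 24) = sqrt(26) ≈ 5.0990)
j(C) = (5 + C)**2
W(A, r) = sqrt(26)
-1838 - (W(5, j(-3)) + 27)*3 = -1838 - (sqrt(26) + 27)*3 = -1838 - (27 + sqrt(26))*3 = -1838 - (81 + 3*sqrt(26)) = -1838 + (-81 - 3*sqrt(26)) = -1919 - 3*sqrt(26)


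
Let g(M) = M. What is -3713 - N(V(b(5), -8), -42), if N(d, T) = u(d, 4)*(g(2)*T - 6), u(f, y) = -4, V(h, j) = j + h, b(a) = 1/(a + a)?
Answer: -4073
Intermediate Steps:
b(a) = 1/(2*a)
V(h, j) = h + j
N(d, T) = 24 - 8*T (N(d, T) = -4*(2*T - 6) = -4*(-6 + 2*T) = 24 - 8*T)
-3713 - N(V(b(5), -8), -42) = -3713 - (24 - 8*(-42)) = -3713 - (24 + 336) = -3713 - 1*360 = -3713 - 360 = -4073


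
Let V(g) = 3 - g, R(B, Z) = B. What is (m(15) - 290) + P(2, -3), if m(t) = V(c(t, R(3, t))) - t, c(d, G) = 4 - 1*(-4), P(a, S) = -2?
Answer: -312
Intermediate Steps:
c(d, G) = 8 (c(d, G) = 4 + 4 = 8)
m(t) = -5 - t (m(t) = (3 - 1*8) - t = (3 - 8) - t = -5 - t)
(m(15) - 290) + P(2, -3) = ((-5 - 1*15) - 290) - 2 = ((-5 - 15) - 290) - 2 = (-20 - 290) - 2 = -310 - 2 = -312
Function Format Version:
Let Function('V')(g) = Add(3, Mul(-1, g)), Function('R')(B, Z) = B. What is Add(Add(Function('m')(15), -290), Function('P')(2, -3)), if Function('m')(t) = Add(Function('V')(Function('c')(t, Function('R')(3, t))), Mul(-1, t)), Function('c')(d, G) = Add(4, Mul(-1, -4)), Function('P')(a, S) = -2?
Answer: -312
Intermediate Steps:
Function('c')(d, G) = 8 (Function('c')(d, G) = Add(4, 4) = 8)
Function('m')(t) = Add(-5, Mul(-1, t)) (Function('m')(t) = Add(Add(3, Mul(-1, 8)), Mul(-1, t)) = Add(Add(3, -8), Mul(-1, t)) = Add(-5, Mul(-1, t)))
Add(Add(Function('m')(15), -290), Function('P')(2, -3)) = Add(Add(Add(-5, Mul(-1, 15)), -290), -2) = Add(Add(Add(-5, -15), -290), -2) = Add(Add(-20, -290), -2) = Add(-310, -2) = -312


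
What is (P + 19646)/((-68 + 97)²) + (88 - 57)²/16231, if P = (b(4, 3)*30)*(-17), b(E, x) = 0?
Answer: 319682427/13650271 ≈ 23.419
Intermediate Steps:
P = 0 (P = (0*30)*(-17) = 0*(-17) = 0)
(P + 19646)/((-68 + 97)²) + (88 - 57)²/16231 = (0 + 19646)/((-68 + 97)²) + (88 - 57)²/16231 = 19646/(29²) + 31²*(1/16231) = 19646/841 + 961*(1/16231) = 19646*(1/841) + 961/16231 = 19646/841 + 961/16231 = 319682427/13650271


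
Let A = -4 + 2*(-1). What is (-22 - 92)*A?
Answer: 684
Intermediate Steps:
A = -6 (A = -4 - 2 = -6)
(-22 - 92)*A = (-22 - 92)*(-6) = -114*(-6) = 684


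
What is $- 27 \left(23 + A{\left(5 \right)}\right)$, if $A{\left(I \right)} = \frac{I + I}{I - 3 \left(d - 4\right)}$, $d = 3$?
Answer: $- \frac{2619}{4} \approx -654.75$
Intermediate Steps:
$A{\left(I \right)} = \frac{2 I}{3 + I}$ ($A{\left(I \right)} = \frac{I + I}{I - 3 \left(3 - 4\right)} = \frac{2 I}{I - -3} = \frac{2 I}{I + 3} = \frac{2 I}{3 + I}$)
$- 27 \left(23 + A{\left(5 \right)}\right) = - 27 \left(23 + 2 \cdot 5 \frac{1}{3 + 5}\right) = - 27 \left(23 + 2 \cdot 5 \cdot \frac{1}{8}\right) = - 27 \left(23 + \frac{5}{4}\right) = \left(-27\right) \frac{97}{4} = - \frac{2619}{4}$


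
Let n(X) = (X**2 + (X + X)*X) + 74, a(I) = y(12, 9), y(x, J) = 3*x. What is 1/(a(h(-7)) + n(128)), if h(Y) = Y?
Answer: 1/49262 ≈ 2.0300e-5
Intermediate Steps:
a(I) = 36 (a(I) = 3*12 = 36)
n(X) = 74 + 3*X**2 (n(X) = (X**2 + (2*X)*X) + 74 = (X**2 + 2*X**2) + 74 = 3*X**2 + 74 = 74 + 3*X**2)
1/(a(h(-7)) + n(128)) = 1/(36 + (74 + 3*128**2)) = 1/(36 + (74 + 3*16384)) = 1/(36 + (74 + 49152)) = 1/(36 + 49226) = 1/49262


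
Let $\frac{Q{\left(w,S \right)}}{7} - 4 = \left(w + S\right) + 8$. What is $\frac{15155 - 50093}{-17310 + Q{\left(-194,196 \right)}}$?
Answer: $\frac{17469}{8606} \approx 2.0299$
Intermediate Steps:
$Q{\left(w,S \right)} = 84 + 7 S + 7 w$ ($Q{\left(w,S \right)} = 28 + 7 \left(\left(w + S\right) + 8\right) = 28 + 7 \left(\left(S + w\right) + 8\right) = 28 + 7 \left(8 + S + w\right) = 28 + \left(56 + 7 S + 7 w\right) = 84 + 7 S + 7 w$)
$\frac{15155 - 50093}{-17310 + Q{\left(-194,196 \right)}} = \frac{15155 - 50093}{-17310 + \left(84 + 7 \cdot 196 + 7 \left(-194\right)\right)} = - \frac{34938}{-17310 + \left(84 + 1372 - 1358\right)} = - \frac{34938}{-17310 + 98} = - \frac{34938}{-17212} = \left(-34938\right) \left(- \frac{1}{17212}\right) = \frac{17469}{8606}$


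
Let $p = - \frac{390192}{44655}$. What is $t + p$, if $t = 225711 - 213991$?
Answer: $\frac{174322136}{14885} \approx 11711.0$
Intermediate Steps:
$t = 11720$
$p = - \frac{130064}{14885}$ ($p = \left(-390192\right) \frac{1}{44655} = - \frac{130064}{14885} \approx -8.7379$)
$t + p = 11720 - \frac{130064}{14885} = \frac{174322136}{14885}$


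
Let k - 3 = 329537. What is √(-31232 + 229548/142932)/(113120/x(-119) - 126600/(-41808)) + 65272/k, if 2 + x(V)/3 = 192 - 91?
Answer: 16318/82385 + 517374*I*√4430715991153/2365783247365 ≈ 0.19807 + 0.46033*I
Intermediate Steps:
k = 329540 (k = 3 + 329537 = 329540)
x(V) = 297 (x(V) = -6 + 3*(192 - 91) = -6 + 3*101 = -6 + 303 = 297)
√(-31232 + 229548/142932)/(113120/x(-119) - 126600/(-41808)) + 65272/k = √(-31232 + 229548/142932)/(113120/297 - 126600/(-41808)) + 65272/329540 = √(-31232 + 229548*(1/142932))/(113120*(1/297) - 126600*(-1/41808)) + 65272*(1/329540) = √(-31232 + 19129/11911)/(113120/297 + 5275/1742) + 16318/82385 = √(-371985223/11911)/(198621715/517374) + 16318/82385 = (I*√4430715991153/11911)*(517374/198621715) + 16318/82385 = 517374*I*√4430715991153/2365783247365 + 16318/82385 = 16318/82385 + 517374*I*√4430715991153/2365783247365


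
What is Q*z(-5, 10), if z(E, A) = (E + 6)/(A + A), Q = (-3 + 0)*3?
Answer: -9/20 ≈ -0.45000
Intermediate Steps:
Q = -9 (Q = -3*3 = -9)
z(E, A) = (6 + E)/(2*A) (z(E, A) = (6 + E)/((2*A)) = (6 + E)*(1/(2*A)) = (6 + E)/(2*A))
Q*z(-5, 10) = -9*(6 - 5)/(2*10) = -9/(2*10) = -9*1/20 = -9/20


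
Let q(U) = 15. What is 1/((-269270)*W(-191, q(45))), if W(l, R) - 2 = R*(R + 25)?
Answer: -1/162100540 ≈ -6.1690e-9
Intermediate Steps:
W(l, R) = 2 + R*(25 + R) (W(l, R) = 2 + R*(R + 25) = 2 + R*(25 + R))
1/((-269270)*W(-191, q(45))) = 1/((-269270)*(2 + 15² + 25*15)) = -1/(269270*(2 + 225 + 375)) = -1/269270/602 = -1/269270*1/602 = -1/162100540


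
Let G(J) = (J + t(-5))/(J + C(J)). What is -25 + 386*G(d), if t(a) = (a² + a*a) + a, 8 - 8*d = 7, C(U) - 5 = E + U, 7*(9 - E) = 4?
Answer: 478136/383 ≈ 1248.4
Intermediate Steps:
E = 59/7 (E = 9 - ⅐*4 = 9 - 4/7 = 59/7 ≈ 8.4286)
C(U) = 94/7 + U (C(U) = 5 + (59/7 + U) = 94/7 + U)
d = ⅛ (d = 1 - ⅛*7 = 1 - 7/8 = ⅛ ≈ 0.12500)
t(a) = a + 2*a² (t(a) = (a² + a²) + a = 2*a² + a = a + 2*a²)
G(J) = (45 + J)/(94/7 + 2*J) (G(J) = (J - 5*(1 + 2*(-5)))/(J + (94/7 + J)) = (J - 5*(1 - 10))/(94/7 + 2*J) = (J - 5*(-9))/(94/7 + 2*J) = (J + 45)/(94/7 + 2*J) = (45 + J)/(94/7 + 2*J))
-25 + 386*G(d) = -25 + 386*(7*(45 + ⅛)/(2*(47 + 7*(⅛)))) = -25 + 386*((7/2)*(361/8)/(47 + 7/8)) = -25 + 386*((7/2)*(361/8)/(383/8)) = -25 + 386*((7/2)*(8/383)*(361/8)) = -25 + 386*(2527/766) = -25 + 487711/383 = 478136/383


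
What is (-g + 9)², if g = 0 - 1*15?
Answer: 576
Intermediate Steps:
g = -15 (g = 0 - 15 = -15)
(-g + 9)² = (-1*(-15) + 9)² = (15 + 9)² = 24² = 576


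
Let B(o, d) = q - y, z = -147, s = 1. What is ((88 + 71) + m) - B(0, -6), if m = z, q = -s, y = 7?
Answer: 20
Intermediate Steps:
q = -1 (q = -1*1 = -1)
B(o, d) = -8 (B(o, d) = -1 - 1*7 = -1 - 7 = -8)
m = -147
((88 + 71) + m) - B(0, -6) = ((88 + 71) - 147) - 1*(-8) = (159 - 147) + 8 = 12 + 8 = 20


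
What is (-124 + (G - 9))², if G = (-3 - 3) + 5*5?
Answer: 12996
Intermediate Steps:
G = 19 (G = -6 + 25 = 19)
(-124 + (G - 9))² = (-124 + (19 - 9))² = (-124 + 10)² = (-114)² = 12996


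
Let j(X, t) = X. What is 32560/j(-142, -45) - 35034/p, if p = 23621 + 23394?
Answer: -767891614/3338065 ≈ -230.04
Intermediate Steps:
p = 47015
32560/j(-142, -45) - 35034/p = 32560/(-142) - 35034/47015 = 32560*(-1/142) - 35034*1/47015 = -16280/71 - 35034/47015 = -767891614/3338065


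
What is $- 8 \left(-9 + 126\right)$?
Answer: $-936$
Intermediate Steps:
$- 8 \left(-9 + 126\right) = \left(-8\right) 117 = -936$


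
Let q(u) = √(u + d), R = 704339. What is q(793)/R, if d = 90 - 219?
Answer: 2*√166/704339 ≈ 3.6585e-5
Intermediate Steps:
d = -129
q(u) = √(-129 + u) (q(u) = √(u - 129) = √(-129 + u))
q(793)/R = √(-129 + 793)/704339 = √664*(1/704339) = (2*√166)*(1/704339) = 2*√166/704339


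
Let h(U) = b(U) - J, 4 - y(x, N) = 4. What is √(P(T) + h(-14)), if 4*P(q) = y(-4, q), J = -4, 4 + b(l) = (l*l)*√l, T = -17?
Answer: 14*(-14)^(¼) ≈ 19.149 + 19.149*I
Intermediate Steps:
b(l) = -4 + l^(5/2) (b(l) = -4 + (l*l)*√l = -4 + l²*√l = -4 + l^(5/2))
y(x, N) = 0 (y(x, N) = 4 - 1*4 = 4 - 4 = 0)
P(q) = 0 (P(q) = (¼)*0 = 0)
h(U) = U^(5/2) (h(U) = (-4 + U^(5/2)) - 1*(-4) = (-4 + U^(5/2)) + 4 = U^(5/2))
√(P(T) + h(-14)) = √(0 + (-14)^(5/2)) = √(0 + 196*I*√14) = √(196*I*√14) = 14*14^(¼)*√I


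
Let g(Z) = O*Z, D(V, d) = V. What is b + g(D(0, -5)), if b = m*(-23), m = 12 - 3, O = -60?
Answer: -207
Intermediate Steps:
m = 9
g(Z) = -60*Z
b = -207 (b = 9*(-23) = -207)
b + g(D(0, -5)) = -207 - 60*0 = -207 + 0 = -207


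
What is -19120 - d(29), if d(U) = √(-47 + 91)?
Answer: -19120 - 2*√11 ≈ -19127.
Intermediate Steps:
d(U) = 2*√11 (d(U) = √44 = 2*√11)
-19120 - d(29) = -19120 - 2*√11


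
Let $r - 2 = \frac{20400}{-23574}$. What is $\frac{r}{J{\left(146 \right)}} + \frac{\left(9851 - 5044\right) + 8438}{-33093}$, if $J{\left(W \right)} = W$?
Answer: $- \frac{1241708956}{3163878327} \approx -0.39246$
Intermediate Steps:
$r = \frac{4458}{3929}$ ($r = 2 + \frac{20400}{-23574} = 2 + 20400 \left(- \frac{1}{23574}\right) = 2 - \frac{3400}{3929} = \frac{4458}{3929} \approx 1.1346$)
$\frac{r}{J{\left(146 \right)}} + \frac{\left(9851 - 5044\right) + 8438}{-33093} = \frac{4458}{3929 \cdot 146} + \frac{\left(9851 - 5044\right) + 8438}{-33093} = \frac{4458}{3929} \cdot \frac{1}{146} + \left(4807 + 8438\right) \left(- \frac{1}{33093}\right) = \frac{2229}{286817} + 13245 \left(- \frac{1}{33093}\right) = \frac{2229}{286817} - \frac{4415}{11031} = - \frac{1241708956}{3163878327}$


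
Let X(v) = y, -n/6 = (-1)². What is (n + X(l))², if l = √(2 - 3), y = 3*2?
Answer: 0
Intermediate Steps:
y = 6
n = -6 (n = -6*(-1)² = -6*1 = -6)
l = I (l = √(-1) = I ≈ 1.0*I)
X(v) = 6
(n + X(l))² = (-6 + 6)² = 0² = 0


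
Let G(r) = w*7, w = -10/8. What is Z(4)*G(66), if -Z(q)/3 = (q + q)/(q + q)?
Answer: 105/4 ≈ 26.250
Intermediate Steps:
w = -5/4 (w = -10*⅛ = -5/4 ≈ -1.2500)
Z(q) = -3 (Z(q) = -3*(q + q)/(q + q) = -3*2*q/(2*q) = -3*2*q*1/(2*q) = -3*1 = -3)
G(r) = -35/4 (G(r) = -5/4*7 = -35/4)
Z(4)*G(66) = -3*(-35/4) = 105/4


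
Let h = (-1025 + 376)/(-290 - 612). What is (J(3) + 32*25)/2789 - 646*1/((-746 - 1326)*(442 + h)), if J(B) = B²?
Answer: 15250142513/52447016706 ≈ 0.29077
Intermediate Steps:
h = 59/82 (h = -649/(-902) = -649*(-1/902) = 59/82 ≈ 0.71951)
(J(3) + 32*25)/2789 - 646*1/((-746 - 1326)*(442 + h)) = (3² + 32*25)/2789 - 646*1/((-746 - 1326)*(442 + 59/82)) = (9 + 800)*(1/2789) - 646/((36303/82)*(-2072)) = 809*(1/2789) - 646/(-37609908/41) = 809/2789 - 646*(-41/37609908) = 809/2789 + 13243/18804954 = 15250142513/52447016706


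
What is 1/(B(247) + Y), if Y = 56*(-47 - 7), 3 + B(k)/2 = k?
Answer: -1/2536 ≈ -0.00039432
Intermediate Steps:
B(k) = -6 + 2*k
Y = -3024 (Y = 56*(-54) = -3024)
1/(B(247) + Y) = 1/((-6 + 2*247) - 3024) = 1/((-6 + 494) - 3024) = 1/(488 - 3024) = 1/(-2536) = -1/2536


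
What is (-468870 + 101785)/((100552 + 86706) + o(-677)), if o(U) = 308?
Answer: -367085/187566 ≈ -1.9571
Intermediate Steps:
(-468870 + 101785)/((100552 + 86706) + o(-677)) = (-468870 + 101785)/((100552 + 86706) + 308) = -367085/(187258 + 308) = -367085/187566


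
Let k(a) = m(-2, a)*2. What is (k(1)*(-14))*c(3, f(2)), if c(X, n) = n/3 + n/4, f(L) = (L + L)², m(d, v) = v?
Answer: -784/3 ≈ -261.33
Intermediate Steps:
f(L) = 4*L² (f(L) = (2*L)² = 4*L²)
c(X, n) = 7*n/12 (c(X, n) = n*(⅓) + n*(¼) = n/3 + n/4 = 7*n/12)
k(a) = 2*a (k(a) = a*2 = 2*a)
(k(1)*(-14))*c(3, f(2)) = ((2*1)*(-14))*(7*(4*2²)/12) = (2*(-14))*(7*(4*4)/12) = -49*16/3 = -28*28/3 = -784/3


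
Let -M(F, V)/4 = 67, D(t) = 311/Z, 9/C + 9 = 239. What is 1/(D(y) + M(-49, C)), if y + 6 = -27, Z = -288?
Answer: -288/77495 ≈ -0.0037164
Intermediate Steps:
C = 9/230 (C = 9/(-9 + 239) = 9/230 ≈ 0.039130)
y = -33 (y = -6 - 27 = -33)
D(t) = -311/288 (D(t) = 311/(-288) = 311*(-1/288) = -311/288)
M(F, V) = -268 (M(F, V) = -4*67 = -268)
1/(D(y) + M(-49, C)) = 1/(-311/288 - 268) = 1/(-77495/288) = -288/77495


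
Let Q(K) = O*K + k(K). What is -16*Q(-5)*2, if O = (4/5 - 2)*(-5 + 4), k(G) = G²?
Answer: -608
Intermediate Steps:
O = 6/5 (O = (4*(⅕) - 2)*(-1) = (⅘ - 2)*(-1) = -6/5*(-1) = 6/5 ≈ 1.2000)
Q(K) = K² + 6*K/5 (Q(K) = 6*K/5 + K² = K² + 6*K/5)
-16*Q(-5)*2 = -16*(-5)*(6 + 5*(-5))/5*2 = -16*(-5)*(6 - 25)/5*2 = -16*(-5)*(-19)/5*2 = -16*19*2 = -304*2 = -608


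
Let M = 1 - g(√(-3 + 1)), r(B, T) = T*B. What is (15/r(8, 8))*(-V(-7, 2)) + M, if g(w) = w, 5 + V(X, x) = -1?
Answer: 77/32 - I*√2 ≈ 2.4063 - 1.4142*I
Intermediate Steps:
V(X, x) = -6 (V(X, x) = -5 - 1 = -6)
r(B, T) = B*T
M = 1 - I*√2 (M = 1 - √(-3 + 1) = 1 - √(-2) = 1 - I*√2 ≈ 1.0 - 1.4142*I)
(15/r(8, 8))*(-V(-7, 2)) + M = (15/((8*8)))*(-1*(-6)) + (1 - I*√2) = (15/64)*6 + (1 - I*√2) = 45/32 + (1 - I*√2) = 77/32 - I*√2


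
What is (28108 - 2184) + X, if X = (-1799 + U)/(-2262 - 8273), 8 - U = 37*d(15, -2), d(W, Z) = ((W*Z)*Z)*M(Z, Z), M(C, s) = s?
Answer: 273106691/10535 ≈ 25924.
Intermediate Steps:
d(W, Z) = W*Z**3 (d(W, Z) = ((W*Z)*Z)*Z = (W*Z**2)*Z = W*Z**3)
U = 4448 (U = 8 - 37*15*(-2)**3 = 8 - 37*15*(-8) = 8 - 37*(-120) = 8 - 1*(-4440) = 8 + 4440 = 4448)
X = -2649/10535 (X = (-1799 + 4448)/(-2262 - 8273) = 2649/(-10535) = 2649*(-1/10535) = -2649/10535 ≈ -0.25145)
(28108 - 2184) + X = (28108 - 2184) - 2649/10535 = 25924 - 2649/10535 = 273106691/10535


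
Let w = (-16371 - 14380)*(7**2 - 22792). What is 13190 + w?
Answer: 699383183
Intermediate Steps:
w = 699369993 (w = -30751*(49 - 22792) = -30751*(-22743) = 699369993)
13190 + w = 13190 + 699369993 = 699383183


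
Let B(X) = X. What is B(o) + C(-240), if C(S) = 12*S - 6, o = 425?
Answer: -2461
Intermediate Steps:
C(S) = -6 + 12*S
B(o) + C(-240) = 425 + (-6 + 12*(-240)) = 425 + (-6 - 2880) = 425 - 2886 = -2461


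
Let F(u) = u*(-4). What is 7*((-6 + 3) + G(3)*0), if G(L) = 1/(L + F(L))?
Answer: -21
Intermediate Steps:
F(u) = -4*u
G(L) = -1/(3*L) (G(L) = 1/(L - 4*L) = 1/(-3*L) = -1/(3*L))
7*((-6 + 3) + G(3)*0) = 7*((-6 + 3) - ⅓/3*0) = 7*(-3 - ⅓*⅓*0) = 7*(-3 - ⅑*0) = 7*(-3 + 0) = 7*(-3) = -21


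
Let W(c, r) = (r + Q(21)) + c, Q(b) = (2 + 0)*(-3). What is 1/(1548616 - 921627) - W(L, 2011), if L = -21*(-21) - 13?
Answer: -1525464236/626989 ≈ -2433.0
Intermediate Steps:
L = 428 (L = 441 - 13 = 428)
Q(b) = -6 (Q(b) = 2*(-3) = -6)
W(c, r) = -6 + c + r (W(c, r) = (r - 6) + c = (-6 + r) + c = -6 + c + r)
1/(1548616 - 921627) - W(L, 2011) = 1/(1548616 - 921627) - (-6 + 428 + 2011) = 1/626989 - 1*2433 = 1/626989 - 2433 = -1525464236/626989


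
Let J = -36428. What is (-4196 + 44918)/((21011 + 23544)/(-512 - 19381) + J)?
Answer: -42635934/38142461 ≈ -1.1178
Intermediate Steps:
(-4196 + 44918)/((21011 + 23544)/(-512 - 19381) + J) = (-4196 + 44918)/((21011 + 23544)/(-512 - 19381) - 36428) = 40722/(44555/(-19893) - 36428) = 40722/(44555*(-1/19893) - 36428) = 40722/(-2345/1047 - 36428) = 40722/(-38142461/1047) = 40722*(-1047/38142461) = -42635934/38142461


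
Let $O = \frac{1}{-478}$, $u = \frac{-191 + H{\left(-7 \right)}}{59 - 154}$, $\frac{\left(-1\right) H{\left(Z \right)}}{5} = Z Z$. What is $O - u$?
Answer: $- \frac{208503}{45410} \approx -4.5916$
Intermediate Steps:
$H{\left(Z \right)} = - 5 Z^{2}$ ($H{\left(Z \right)} = - 5 Z Z = - 5 Z^{2}$)
$u = \frac{436}{95}$ ($u = \frac{-191 - 5 \left(-7\right)^{2}}{59 - 154} = \frac{-191 - 245}{-95} = \left(-191 - 245\right) \left(- \frac{1}{95}\right) = \left(-436\right) \left(- \frac{1}{95}\right) = \frac{436}{95} \approx 4.5895$)
$O = - \frac{1}{478} \approx -0.002092$
$O - u = - \frac{1}{478} - \frac{436}{95} = - \frac{208503}{45410}$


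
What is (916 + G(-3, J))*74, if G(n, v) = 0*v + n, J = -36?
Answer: 67562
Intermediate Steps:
G(n, v) = n (G(n, v) = 0 + n = n)
(916 + G(-3, J))*74 = (916 - 3)*74 = 913*74 = 67562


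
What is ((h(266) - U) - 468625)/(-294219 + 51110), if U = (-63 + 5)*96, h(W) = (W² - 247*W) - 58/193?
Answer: 88394637/46920037 ≈ 1.8839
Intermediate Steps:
h(W) = -58/193 + W² - 247*W (h(W) = (W² - 247*W) - 58*1/193 = (W² - 247*W) - 58/193 = -58/193 + W² - 247*W)
U = -5568 (U = -58*96 = -5568)
((h(266) - U) - 468625)/(-294219 + 51110) = (((-58/193 + 266² - 247*266) - 1*(-5568)) - 468625)/(-294219 + 51110) = (((-58/193 + 70756 - 65702) + 5568) - 468625)/(-243109) = ((975364/193 + 5568) - 468625)*(-1/243109) = (2049988/193 - 468625)*(-1/243109) = -88394637/193*(-1/243109) = 88394637/46920037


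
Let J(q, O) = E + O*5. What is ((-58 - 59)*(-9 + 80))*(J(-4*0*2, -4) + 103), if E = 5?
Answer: -731016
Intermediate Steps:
J(q, O) = 5 + 5*O (J(q, O) = 5 + O*5 = 5 + 5*O)
((-58 - 59)*(-9 + 80))*(J(-4*0*2, -4) + 103) = ((-58 - 59)*(-9 + 80))*((5 + 5*(-4)) + 103) = (-117*71)*((5 - 20) + 103) = -8307*(-15 + 103) = -8307*88 = -731016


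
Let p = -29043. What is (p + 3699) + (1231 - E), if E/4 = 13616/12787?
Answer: -308387395/12787 ≈ -24117.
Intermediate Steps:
E = 54464/12787 (E = 4*(13616/12787) = 54464/12787 ≈ 4.2593)
(p + 3699) + (1231 - E) = (-29043 + 3699) + (1231 - 1*54464/12787) = -25344 + (1231 - 54464/12787) = -25344 + 15686333/12787 = -308387395/12787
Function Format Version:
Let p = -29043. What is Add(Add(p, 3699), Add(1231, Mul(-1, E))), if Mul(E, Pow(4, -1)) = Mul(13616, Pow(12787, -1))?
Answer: Rational(-308387395, 12787) ≈ -24117.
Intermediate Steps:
E = Rational(54464, 12787) (E = Mul(4, Mul(13616, Pow(12787, -1))) = Mul(4, Mul(13616, Rational(1, 12787))) = Mul(4, Rational(13616, 12787)) = Rational(54464, 12787) ≈ 4.2593)
Add(Add(p, 3699), Add(1231, Mul(-1, E))) = Add(Add(-29043, 3699), Add(1231, Mul(-1, Rational(54464, 12787)))) = Add(-25344, Add(1231, Rational(-54464, 12787))) = Add(-25344, Rational(15686333, 12787)) = Rational(-308387395, 12787)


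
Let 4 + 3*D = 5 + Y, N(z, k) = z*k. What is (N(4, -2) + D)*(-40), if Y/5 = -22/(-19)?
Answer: 4360/19 ≈ 229.47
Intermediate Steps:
Y = 110/19 (Y = 5*(-22/(-19)) = 5*(-22*(-1/19)) = 5*(22/19) = 110/19 ≈ 5.7895)
N(z, k) = k*z
D = 43/19 (D = -4/3 + (5 + 110/19)/3 = -4/3 + (⅓)*(205/19) = -4/3 + 205/57 = 43/19 ≈ 2.2632)
(N(4, -2) + D)*(-40) = (-2*4 + 43/19)*(-40) = (-8 + 43/19)*(-40) = -109/19*(-40) = 4360/19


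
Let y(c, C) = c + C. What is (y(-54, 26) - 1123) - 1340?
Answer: -2491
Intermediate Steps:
y(c, C) = C + c
(y(-54, 26) - 1123) - 1340 = ((26 - 54) - 1123) - 1340 = (-28 - 1123) - 1340 = -1151 - 1340 = -2491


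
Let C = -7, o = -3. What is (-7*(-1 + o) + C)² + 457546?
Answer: 457987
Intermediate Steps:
(-7*(-1 + o) + C)² + 457546 = (-7*(-1 - 3) - 7)² + 457546 = (-7*(-4) - 7)² + 457546 = (28 - 7)² + 457546 = 21² + 457546 = 441 + 457546 = 457987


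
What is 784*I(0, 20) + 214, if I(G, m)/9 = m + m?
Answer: 282454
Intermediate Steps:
I(G, m) = 18*m (I(G, m) = 9*(m + m) = 9*(2*m) = 18*m)
784*I(0, 20) + 214 = 784*(18*20) + 214 = 784*360 + 214 = 282240 + 214 = 282454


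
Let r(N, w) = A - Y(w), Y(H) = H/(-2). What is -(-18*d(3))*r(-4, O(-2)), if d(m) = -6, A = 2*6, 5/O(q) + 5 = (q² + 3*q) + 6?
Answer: -1026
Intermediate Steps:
O(q) = 5/(1 + q² + 3*q) (O(q) = 5/(-5 + ((q² + 3*q) + 6)) = 5/(-5 + (6 + q² + 3*q)) = 5/(1 + q² + 3*q))
Y(H) = -H/2 (Y(H) = H*(-½) = -H/2)
A = 12
r(N, w) = 12 + w/2 (r(N, w) = 12 - (-1)*w/2 = 12 + w/2)
-(-18*d(3))*r(-4, O(-2)) = -(-18*(-6))*(12 + (5/(1 + (-2)² + 3*(-2)))/2) = -108*(12 + (5/(1 + 4 - 6))/2) = -108*(12 + (5/(-1))/2) = -108*(12 + (5*(-1))/2) = -108*(12 + (½)*(-5)) = -108*(12 - 5/2) = -108*19/2 = -1*1026 = -1026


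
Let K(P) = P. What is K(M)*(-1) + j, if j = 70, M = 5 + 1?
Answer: 64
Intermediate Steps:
M = 6
K(M)*(-1) + j = 6*(-1) + 70 = -6 + 70 = 64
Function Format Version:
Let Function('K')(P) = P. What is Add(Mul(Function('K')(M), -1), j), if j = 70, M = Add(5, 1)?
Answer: 64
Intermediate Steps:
M = 6
Add(Mul(Function('K')(M), -1), j) = Add(Mul(6, -1), 70) = Add(-6, 70) = 64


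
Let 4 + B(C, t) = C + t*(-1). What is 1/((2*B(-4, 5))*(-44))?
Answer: 1/1144 ≈ 0.00087413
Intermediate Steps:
B(C, t) = -4 + C - t (B(C, t) = -4 + (C + t*(-1)) = -4 + (C - t) = -4 + C - t)
1/((2*B(-4, 5))*(-44)) = 1/((2*(-4 - 4 - 1*5))*(-44)) = 1/((2*(-4 - 4 - 5))*(-44)) = 1/((2*(-13))*(-44)) = 1/(-26*(-44)) = 1/1144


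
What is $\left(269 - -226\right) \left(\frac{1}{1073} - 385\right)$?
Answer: $- \frac{204486480}{1073} \approx -1.9057 \cdot 10^{5}$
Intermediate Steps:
$\left(269 - -226\right) \left(\frac{1}{1073} - 385\right) = \left(269 + 226\right) \left(\frac{1}{1073} - 385\right) = 495 \left(- \frac{413104}{1073}\right) = - \frac{204486480}{1073}$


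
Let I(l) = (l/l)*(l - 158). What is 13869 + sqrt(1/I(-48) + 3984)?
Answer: 13869 + sqrt(169064818)/206 ≈ 13932.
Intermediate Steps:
I(l) = -158 + l (I(l) = 1*(-158 + l) = -158 + l)
13869 + sqrt(1/I(-48) + 3984) = 13869 + sqrt(1/(-158 - 48) + 3984) = 13869 + sqrt(1/(-206) + 3984) = 13869 + sqrt(-1/206 + 3984) = 13869 + sqrt(820703/206) = 13869 + sqrt(169064818)/206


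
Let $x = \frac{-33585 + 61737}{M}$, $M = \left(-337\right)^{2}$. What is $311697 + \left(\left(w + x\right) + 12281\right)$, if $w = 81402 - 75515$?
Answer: $\frac{37462466337}{113569} \approx 3.2987 \cdot 10^{5}$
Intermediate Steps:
$M = 113569$
$w = 5887$ ($w = 81402 - 75515 = 5887$)
$x = \frac{28152}{113569}$ ($x = \frac{-33585 + 61737}{113569} = 28152 \cdot \frac{1}{113569} = \frac{28152}{113569} \approx 0.24788$)
$311697 + \left(\left(w + x\right) + 12281\right) = 311697 + \left(\left(5887 + \frac{28152}{113569}\right) + 12281\right) = 311697 + \left(\frac{668608855}{113569} + 12281\right) = 311697 + \frac{2063349744}{113569} = \frac{37462466337}{113569}$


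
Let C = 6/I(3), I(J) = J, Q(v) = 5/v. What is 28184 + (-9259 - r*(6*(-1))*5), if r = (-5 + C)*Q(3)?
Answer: 18775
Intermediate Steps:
C = 2 (C = 6/3 = 6*(1/3) = 2)
r = -5 (r = (-5 + 2)*(5/3) = -15/3 = -3*5/3 = -5)
28184 + (-9259 - r*(6*(-1))*5) = 28184 + (-9259 - (-5)*(6*(-1))*5) = 28184 + (-9259 - (-5)*(-6*5)) = 28184 + (-9259 - (-5)*(-30)) = 28184 + (-9259 - 1*150) = 28184 + (-9259 - 150) = 28184 - 9409 = 18775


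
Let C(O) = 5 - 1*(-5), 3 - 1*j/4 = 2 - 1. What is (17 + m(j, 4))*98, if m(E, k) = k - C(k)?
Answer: 1078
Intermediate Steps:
j = 8 (j = 12 - 4*(2 - 1) = 12 - 4*1 = 12 - 4 = 8)
C(O) = 10 (C(O) = 5 + 5 = 10)
m(E, k) = -10 + k (m(E, k) = k - 1*10 = k - 10 = -10 + k)
(17 + m(j, 4))*98 = (17 + (-10 + 4))*98 = (17 - 6)*98 = 11*98 = 1078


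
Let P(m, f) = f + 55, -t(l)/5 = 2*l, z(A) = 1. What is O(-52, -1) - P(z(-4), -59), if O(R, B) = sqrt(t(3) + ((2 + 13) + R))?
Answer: 4 + I*sqrt(67) ≈ 4.0 + 8.1853*I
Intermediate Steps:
t(l) = -10*l
O(R, B) = sqrt(-15 + R) (O(R, B) = sqrt(-10*3 + ((2 + 13) + R)) = sqrt(-30 + (15 + R)) = sqrt(-15 + R))
P(m, f) = 55 + f
O(-52, -1) - P(z(-4), -59) = sqrt(-15 - 52) - (55 - 59) = sqrt(-67) - 1*(-4) = I*sqrt(67) + 4 = 4 + I*sqrt(67)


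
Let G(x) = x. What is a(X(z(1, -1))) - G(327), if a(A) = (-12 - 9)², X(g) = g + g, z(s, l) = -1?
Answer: 114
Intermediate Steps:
X(g) = 2*g
a(A) = 441 (a(A) = (-21)² = 441)
a(X(z(1, -1))) - G(327) = 441 - 1*327 = 441 - 327 = 114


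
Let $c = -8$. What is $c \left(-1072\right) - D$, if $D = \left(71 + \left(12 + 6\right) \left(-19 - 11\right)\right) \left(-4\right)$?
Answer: $6700$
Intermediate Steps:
$D = 1876$ ($D = \left(71 + 18 \left(-30\right)\right) \left(-4\right) = \left(71 - 540\right) \left(-4\right) = \left(-469\right) \left(-4\right) = 1876$)
$c \left(-1072\right) - D = \left(-8\right) \left(-1072\right) - 1876 = 8576 - 1876 = 6700$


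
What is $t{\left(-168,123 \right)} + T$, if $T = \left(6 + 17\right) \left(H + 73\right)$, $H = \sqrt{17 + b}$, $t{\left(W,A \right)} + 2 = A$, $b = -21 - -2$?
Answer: $1800 + 23 i \sqrt{2} \approx 1800.0 + 32.527 i$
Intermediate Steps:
$b = -19$ ($b = -21 + 2 = -19$)
$t{\left(W,A \right)} = -2 + A$
$H = i \sqrt{2}$ ($H = \sqrt{17 - 19} = \sqrt{-2} = i \sqrt{2} \approx 1.4142 i$)
$T = 1679 + 23 i \sqrt{2}$ ($T = \left(6 + 17\right) \left(i \sqrt{2} + 73\right) = 23 \left(73 + i \sqrt{2}\right) = 1679 + 23 i \sqrt{2} \approx 1679.0 + 32.527 i$)
$t{\left(-168,123 \right)} + T = \left(-2 + 123\right) + \left(1679 + 23 i \sqrt{2}\right) = 121 + \left(1679 + 23 i \sqrt{2}\right) = 1800 + 23 i \sqrt{2}$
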